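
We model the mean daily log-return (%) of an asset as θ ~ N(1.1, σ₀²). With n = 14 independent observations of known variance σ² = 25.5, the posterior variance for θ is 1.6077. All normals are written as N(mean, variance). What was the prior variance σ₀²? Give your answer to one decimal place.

σ₀² = 13.7

Posterior precision equals prior precision plus data precision: 1/σ_n² = 1/σ₀² + n/σ².
So 1/σ₀² = 1/1.6077 − 14/25.5 = 0.622007 − 0.549020 = 0.072987.
Hence σ₀² = 1/0.072987 ≈ 13.7.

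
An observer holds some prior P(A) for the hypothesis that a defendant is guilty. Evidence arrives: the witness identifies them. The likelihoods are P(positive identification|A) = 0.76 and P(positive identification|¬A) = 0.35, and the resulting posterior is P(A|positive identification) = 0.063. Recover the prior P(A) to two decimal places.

P(A) = 0.03

In odds form, posterior odds = prior odds × likelihood ratio, so prior odds = posterior odds ÷ LR.
Posterior odds = 0.063/(1−0.063) = 0.0672. LR = 0.76/0.35 = 2.1714.
Prior odds = 0.0672/2.1714 = 0.0309, so P(A) = 0.0309/(1+0.0309) ≈ 0.03.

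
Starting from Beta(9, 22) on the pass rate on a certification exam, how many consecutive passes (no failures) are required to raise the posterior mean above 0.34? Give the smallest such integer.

k = 3

After k passes and 0 failures the posterior is Beta(9+k, 22), with mean (9+k)/(9+22+k).
Set (9+k)/(31+k) > 0.34 and solve: k > (0.34·31 − 9)/(1 − 0.34) = 2.333.
The smallest integer exceeding 2.333 is 3.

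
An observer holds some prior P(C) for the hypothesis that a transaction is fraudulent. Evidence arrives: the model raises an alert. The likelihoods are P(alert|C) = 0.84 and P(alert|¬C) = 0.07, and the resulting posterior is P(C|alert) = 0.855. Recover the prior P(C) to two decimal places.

Bayes' rule in odds form gives O(C|E) = O(C)·[P(E|C)/P(E|¬C)], hence O(C) = O(C|E)/LR.
Posterior odds = 0.855/(1−0.855) = 5.8966. LR = 0.84/0.07 = 12.0000.
Prior odds = 5.8966/12.0000 = 0.4914, so P(C) = 0.4914/(1+0.4914) ≈ 0.33.

P(C) = 0.33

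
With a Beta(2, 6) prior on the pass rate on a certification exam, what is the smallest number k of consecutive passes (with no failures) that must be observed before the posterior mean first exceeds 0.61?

After k passes and 0 failures the posterior is Beta(2+k, 6), with mean (2+k)/(2+6+k).
Set (2+k)/(8+k) > 0.61 and solve: k > (0.61·8 − 2)/(1 − 0.61) = 7.385.
The smallest integer exceeding 7.385 is 8.

k = 8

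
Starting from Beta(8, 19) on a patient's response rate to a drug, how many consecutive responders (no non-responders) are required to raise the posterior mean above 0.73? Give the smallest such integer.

k = 44

After k responders and 0 non-responders the posterior is Beta(8+k, 19), with mean (8+k)/(8+19+k).
Set (8+k)/(27+k) > 0.73 and solve: k > (0.73·27 − 8)/(1 − 0.73) = 43.370.
The smallest integer exceeding 43.370 is 44, and checking k=44: (52)/(71) = 0.7324 > 0.73.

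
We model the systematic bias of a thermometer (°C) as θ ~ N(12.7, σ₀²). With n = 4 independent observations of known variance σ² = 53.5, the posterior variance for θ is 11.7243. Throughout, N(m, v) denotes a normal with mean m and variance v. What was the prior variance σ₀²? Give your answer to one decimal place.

For the Normal–Normal model with known σ², precisions add: τ_n = τ₀ + n/σ².
So 1/σ₀² = 1/11.7243 − 4/53.5 = 0.085293 − 0.074766 = 0.010527.
Hence σ₀² = 1/0.010527 ≈ 95.0.

σ₀² = 95.0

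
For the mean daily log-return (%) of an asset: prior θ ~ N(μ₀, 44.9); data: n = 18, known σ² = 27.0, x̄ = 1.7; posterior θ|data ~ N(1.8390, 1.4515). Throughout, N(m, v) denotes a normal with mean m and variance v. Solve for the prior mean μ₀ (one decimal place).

With known observation variance, the Normal–Normal posterior has precision τ_n = τ₀ + n/σ² and mean μ_n = (τ₀μ₀ + (n/σ²)x̄)/τ_n.
Here τ₀ = 1/44.9 = 0.022272 and τ_data = 18/27.0 = 0.666667, so τ_n = 0.688939.
Rearranging for μ₀: μ₀ = (μ_n·τ_n − τ_data·x̄)/τ₀ = (1.8390·0.688939 − 0.666667·1.7) / 0.022272 = 0.133625/0.022272 ≈ 6.0.

μ₀ = 6.0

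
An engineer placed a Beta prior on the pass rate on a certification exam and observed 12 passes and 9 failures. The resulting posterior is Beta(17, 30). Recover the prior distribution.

Under Beta–binomial conjugacy the posterior parameters are (a+s, b+f).
So a = 17 − 12 = 5 and b = 30 − 9 = 21.

Beta(5, 21)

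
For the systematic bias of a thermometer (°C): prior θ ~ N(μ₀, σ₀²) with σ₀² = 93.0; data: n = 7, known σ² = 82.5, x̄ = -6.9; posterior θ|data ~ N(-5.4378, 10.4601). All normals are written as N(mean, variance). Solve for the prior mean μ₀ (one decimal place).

The posterior mean is a precision-weighted average: μ_n = (τ₀μ₀ + τ_data·x̄)/(τ₀+τ_data), with τ₀=1/σ₀² and τ_data=n/σ².
Here τ₀ = 1/93.0 = 0.010753 and τ_data = 7/82.5 = 0.084848, so τ_n = 0.095601.
Rearranging for μ₀: μ₀ = (μ_n·τ_n − τ_data·x̄)/τ₀ = (-5.4378·0.095601 − 0.084848·-6.9) / 0.010753 = 0.065592/0.010753 ≈ 6.1.

μ₀ = 6.1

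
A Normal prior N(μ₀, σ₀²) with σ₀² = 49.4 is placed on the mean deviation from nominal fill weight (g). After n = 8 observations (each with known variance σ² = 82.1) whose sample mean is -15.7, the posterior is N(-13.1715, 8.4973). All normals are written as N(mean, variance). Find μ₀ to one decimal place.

The posterior mean is a precision-weighted average: μ_n = (τ₀μ₀ + τ_data·x̄)/(τ₀+τ_data), with τ₀=1/σ₀² and τ_data=n/σ².
Here τ₀ = 1/49.4 = 0.020243 and τ_data = 8/82.1 = 0.097442, so τ_n = 0.117685.
Rearranging for μ₀: μ₀ = (μ_n·τ_n − τ_data·x̄)/τ₀ = (-13.1715·0.117685 − 0.097442·-15.7) / 0.020243 = -0.020249/0.020243 ≈ -1.0.

μ₀ = -1.0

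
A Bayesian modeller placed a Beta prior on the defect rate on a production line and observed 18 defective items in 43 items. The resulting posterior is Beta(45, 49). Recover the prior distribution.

Beta(27, 24)

Under Beta–binomial conjugacy the posterior parameters are (a+s, b+f).
So a = 45 − 18 = 27 and b = 49 − 25 = 24.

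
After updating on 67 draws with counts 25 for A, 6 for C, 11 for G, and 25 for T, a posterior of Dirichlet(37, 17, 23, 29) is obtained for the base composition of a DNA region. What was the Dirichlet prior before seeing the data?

For a Dirichlet(α) prior with multinomial counts c, the posterior is Dirichlet(α + c) componentwise.
Subtract each count from the matching posterior parameter: 37−25=12, 17−6=11, 23−11=12, 29−25=4.

Dirichlet(12, 11, 12, 4)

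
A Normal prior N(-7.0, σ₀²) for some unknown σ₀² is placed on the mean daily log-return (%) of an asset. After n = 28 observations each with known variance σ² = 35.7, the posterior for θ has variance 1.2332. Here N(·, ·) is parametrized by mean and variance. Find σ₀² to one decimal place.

σ₀² = 37.6

For the Normal–Normal model with known σ², precisions add: τ_n = τ₀ + n/σ².
So 1/σ₀² = 1/1.2332 − 28/35.7 = 0.810898 − 0.784314 = 0.026584.
Hence σ₀² = 1/0.026584 ≈ 37.6.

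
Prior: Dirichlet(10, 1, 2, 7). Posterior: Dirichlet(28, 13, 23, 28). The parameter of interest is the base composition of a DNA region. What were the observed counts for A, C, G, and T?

For a Dirichlet(α) prior with multinomial counts c, the posterior is Dirichlet(α + c) componentwise.
Counts are posterior − prior componentwise: 28−10=18, 13−1=12, 23−2=21, 28−7=21.

counts (18, 12, 21, 21)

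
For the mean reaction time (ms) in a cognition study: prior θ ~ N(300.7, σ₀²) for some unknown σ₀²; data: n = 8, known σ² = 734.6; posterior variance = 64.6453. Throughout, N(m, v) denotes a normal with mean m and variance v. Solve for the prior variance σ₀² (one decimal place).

For the Normal–Normal model with known σ², precisions add: τ_n = τ₀ + n/σ².
So 1/σ₀² = 1/64.6453 − 8/734.6 = 0.015469 − 0.010890 = 0.004579.
Hence σ₀² = 1/0.004579 ≈ 218.4.

σ₀² = 218.4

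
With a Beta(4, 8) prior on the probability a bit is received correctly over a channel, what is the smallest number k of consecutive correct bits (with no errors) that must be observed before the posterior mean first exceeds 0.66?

k = 12

After k correct bits and 0 errors the posterior is Beta(4+k, 8), with mean (4+k)/(4+8+k).
Set (4+k)/(12+k) > 0.66 and solve: k > (0.66·12 − 4)/(1 − 0.66) = 11.529.
The smallest integer exceeding 11.529 is 12.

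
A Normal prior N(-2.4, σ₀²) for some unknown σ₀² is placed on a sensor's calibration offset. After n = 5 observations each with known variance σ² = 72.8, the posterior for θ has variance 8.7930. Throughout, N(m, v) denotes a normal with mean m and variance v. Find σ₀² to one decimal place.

σ₀² = 22.2

Posterior precision equals prior precision plus data precision: 1/σ_n² = 1/σ₀² + n/σ².
So 1/σ₀² = 1/8.7930 − 5/72.8 = 0.113727 − 0.068681 = 0.045046.
Hence σ₀² = 1/0.045046 ≈ 22.2.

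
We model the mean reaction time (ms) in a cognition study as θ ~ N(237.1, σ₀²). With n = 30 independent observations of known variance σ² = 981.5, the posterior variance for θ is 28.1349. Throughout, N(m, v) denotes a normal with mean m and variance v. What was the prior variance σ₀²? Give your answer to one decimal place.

σ₀² = 200.9

For the Normal–Normal model with known σ², precisions add: τ_n = τ₀ + n/σ².
So 1/σ₀² = 1/28.1349 − 30/981.5 = 0.035543 − 0.030565 = 0.004978.
Hence σ₀² = 1/0.004978 ≈ 200.9.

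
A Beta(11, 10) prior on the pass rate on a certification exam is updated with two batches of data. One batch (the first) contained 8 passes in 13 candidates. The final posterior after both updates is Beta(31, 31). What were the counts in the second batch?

Because Beta–binomial updating is additive in the counts, the combined data contributed (α_post−α_prior, β_post−β_prior) successes and failures.
Total across both batches: 31−11=20 passes, 31−10=21 failures.
Subtract the first batch: 20−8=12 passes and 21−5=16 failures.

12 passes and 16 failures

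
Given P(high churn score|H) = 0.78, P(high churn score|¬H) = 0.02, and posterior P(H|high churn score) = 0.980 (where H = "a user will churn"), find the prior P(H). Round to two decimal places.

In odds form, posterior odds = prior odds × likelihood ratio, so prior odds = posterior odds ÷ LR.
Posterior odds = 0.980/(1−0.980) = 49.0000. LR = 0.78/0.02 = 39.0000.
Prior odds = 49.0000/39.0000 = 1.2564, so P(H) = 1.2564/(1+1.2564) ≈ 0.56.

P(H) = 0.56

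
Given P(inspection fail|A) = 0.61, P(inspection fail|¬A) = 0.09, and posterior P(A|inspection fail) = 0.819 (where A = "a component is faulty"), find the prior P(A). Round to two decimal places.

P(A) = 0.40

Bayes' rule in odds form gives O(A|E) = O(A)·[P(E|A)/P(E|¬A)], hence O(A) = O(A|E)/LR.
Posterior odds = 0.819/(1−0.819) = 4.5249. LR = 0.61/0.09 = 6.7778.
Prior odds = 4.5249/6.7778 = 0.6676, so P(A) = 0.6676/(1+0.6676) ≈ 0.40.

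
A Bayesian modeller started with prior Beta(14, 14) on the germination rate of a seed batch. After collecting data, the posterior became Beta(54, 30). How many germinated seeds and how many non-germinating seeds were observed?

40 germinated seeds and 16 non-germinating seeds

Under Beta–binomial conjugacy the posterior parameters are (a+s, b+f).
So s = 54 − 14 = 40 and f = 30 − 14 = 16.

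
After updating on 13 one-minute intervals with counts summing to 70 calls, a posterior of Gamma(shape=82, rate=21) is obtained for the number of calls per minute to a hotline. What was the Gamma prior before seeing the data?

Gamma–Poisson conjugacy: posterior shape = α + Σxᵢ, posterior rate = β + n.
So α = 82 − 70 = 12 and β = 21 − 13 = 8.

Gamma(shape=12, rate=8)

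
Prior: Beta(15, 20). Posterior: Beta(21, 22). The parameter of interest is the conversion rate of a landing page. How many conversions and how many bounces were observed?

Under Beta–binomial conjugacy the posterior parameters are (a+s, b+f).
Match parameters: s=21−15=6, f=22−20=2.

6 conversions and 2 bounces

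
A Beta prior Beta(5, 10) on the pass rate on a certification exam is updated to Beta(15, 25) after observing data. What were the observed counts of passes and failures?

Beta is conjugate to the binomial likelihood: posterior = Beta(a+s, b+f).
Match parameters: s=15−5=10, f=25−10=15.

10 passes and 15 failures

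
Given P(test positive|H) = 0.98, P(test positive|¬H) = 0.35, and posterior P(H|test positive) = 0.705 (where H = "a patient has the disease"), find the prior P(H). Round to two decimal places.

P(H) = 0.46

Bayes' rule in odds form gives O(H|E) = O(H)·[P(E|H)/P(E|¬H)], hence O(H) = O(H|E)/LR.
Posterior odds = 0.705/(1−0.705) = 2.3898. LR = 0.98/0.35 = 2.8000.
Prior odds = 2.3898/2.8000 = 0.8535, so P(H) = 0.8535/(1+0.8535) ≈ 0.46.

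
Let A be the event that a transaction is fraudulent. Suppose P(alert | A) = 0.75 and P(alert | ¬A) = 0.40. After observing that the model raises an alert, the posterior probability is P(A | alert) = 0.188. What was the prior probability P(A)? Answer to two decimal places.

P(A) = 0.11

In odds form, posterior odds = prior odds × likelihood ratio, so prior odds = posterior odds ÷ LR.
Posterior odds = 0.188/(1−0.188) = 0.2315. LR = 0.75/0.40 = 1.8750.
Prior odds = 0.2315/1.8750 = 0.1235, so P(A) = 0.1235/(1+0.1235) ≈ 0.11.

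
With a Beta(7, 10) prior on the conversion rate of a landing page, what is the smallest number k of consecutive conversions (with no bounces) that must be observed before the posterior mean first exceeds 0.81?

After k conversions and 0 bounces the posterior is Beta(7+k, 10), with mean (7+k)/(7+10+k).
Set (7+k)/(17+k) > 0.81 and solve: k > (0.81·17 − 7)/(1 − 0.81) = 35.632.
The smallest integer exceeding 35.632 is 36.

k = 36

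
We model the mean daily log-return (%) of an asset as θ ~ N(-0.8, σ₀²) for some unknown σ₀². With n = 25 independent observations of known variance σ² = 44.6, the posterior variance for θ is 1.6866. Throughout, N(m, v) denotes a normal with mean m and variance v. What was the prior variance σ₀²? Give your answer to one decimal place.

For the Normal–Normal model with known σ², precisions add: τ_n = τ₀ + n/σ².
So 1/σ₀² = 1/1.6866 − 25/44.6 = 0.592909 − 0.560538 = 0.032371.
Hence σ₀² = 1/0.032371 ≈ 30.9.

σ₀² = 30.9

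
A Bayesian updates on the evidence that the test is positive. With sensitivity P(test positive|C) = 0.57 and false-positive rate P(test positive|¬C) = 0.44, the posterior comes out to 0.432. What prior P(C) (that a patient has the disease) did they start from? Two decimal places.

P(C) = 0.37

In odds form, posterior odds = prior odds × likelihood ratio, so prior odds = posterior odds ÷ LR.
Posterior odds = 0.432/(1−0.432) = 0.7606. LR = 0.57/0.44 = 1.2955.
Prior odds = 0.7606/1.2955 = 0.5871, so P(C) = 0.5871/(1+0.5871) ≈ 0.37.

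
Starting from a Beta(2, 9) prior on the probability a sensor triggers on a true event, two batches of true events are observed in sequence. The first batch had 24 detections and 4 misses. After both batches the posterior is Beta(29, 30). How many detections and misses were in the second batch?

Because Beta–binomial updating is additive in the counts, the combined data contributed (α_post−α_prior, β_post−β_prior) successes and failures.
Total across both batches: 29−2=27 detections, 30−9=21 misses.
Subtract the first batch: 27−24=3 detections and 21−4=17 misses.

3 detections and 17 misses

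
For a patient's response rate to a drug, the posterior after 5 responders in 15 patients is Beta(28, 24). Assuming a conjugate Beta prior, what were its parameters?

Beta is conjugate to the binomial likelihood: posterior = Beta(α+s, β+f).
So α = 28 − 5 = 23 and β = 24 − 10 = 14.

Beta(23, 14)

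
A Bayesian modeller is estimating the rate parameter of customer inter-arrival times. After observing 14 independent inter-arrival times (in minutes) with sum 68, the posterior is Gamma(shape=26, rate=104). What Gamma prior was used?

Gamma–exponential conjugacy: posterior shape = α + n, posterior rate = β + Σtᵢ.
So α = 26 − 14 = 12 and β = 104 − 68 = 36.

Gamma(shape=12, rate=36)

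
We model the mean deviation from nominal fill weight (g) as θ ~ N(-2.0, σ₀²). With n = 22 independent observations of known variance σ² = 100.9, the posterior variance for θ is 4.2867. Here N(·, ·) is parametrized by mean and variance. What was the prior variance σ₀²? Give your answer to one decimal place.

σ₀² = 65.6

For the Normal–Normal model with known σ², precisions add: τ_n = τ₀ + n/σ².
So 1/σ₀² = 1/4.2867 − 22/100.9 = 0.233280 − 0.218038 = 0.015242.
Hence σ₀² = 1/0.015242 ≈ 65.6.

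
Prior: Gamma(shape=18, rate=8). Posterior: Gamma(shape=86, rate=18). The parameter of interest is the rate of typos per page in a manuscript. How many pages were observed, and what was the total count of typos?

Gamma–Poisson conjugacy: posterior shape = α + Σxᵢ, posterior rate = β + n.
Matching: Σxᵢ = 86 − 18 = 68 and n = 18 − 8 = 10.

n = 10 pages with total 68 typos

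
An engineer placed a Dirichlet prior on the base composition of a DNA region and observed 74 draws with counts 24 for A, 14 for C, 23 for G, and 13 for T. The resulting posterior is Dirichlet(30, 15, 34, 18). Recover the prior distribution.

For a Dirichlet(α) prior with multinomial counts c, the posterior is Dirichlet(α + c) componentwise.
Subtract each count from the matching posterior parameter: 30−24=6, 15−14=1, 34−23=11, 18−13=5.

Dirichlet(6, 1, 11, 5)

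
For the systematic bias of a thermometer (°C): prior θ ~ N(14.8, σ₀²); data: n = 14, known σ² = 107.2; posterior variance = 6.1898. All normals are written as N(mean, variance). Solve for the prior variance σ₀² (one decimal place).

Posterior precision equals prior precision plus data precision: 1/σ_n² = 1/σ₀² + n/σ².
So 1/σ₀² = 1/6.1898 − 14/107.2 = 0.161556 − 0.130597 = 0.030959.
Hence σ₀² = 1/0.030959 ≈ 32.3.

σ₀² = 32.3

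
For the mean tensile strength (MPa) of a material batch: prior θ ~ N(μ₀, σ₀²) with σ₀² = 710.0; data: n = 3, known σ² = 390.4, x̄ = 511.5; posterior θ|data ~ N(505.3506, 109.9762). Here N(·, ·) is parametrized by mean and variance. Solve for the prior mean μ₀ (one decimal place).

μ₀ = 471.8

With known observation variance, the Normal–Normal posterior has precision τ_n = τ₀ + n/σ² and mean μ_n = (τ₀μ₀ + (n/σ²)x̄)/τ_n.
Here τ₀ = 1/710.0 = 0.001408 and τ_data = 3/390.4 = 0.007684, so τ_n = 0.009092.
Rearranging for μ₀: μ₀ = (μ_n·τ_n − τ_data·x̄)/τ₀ = (505.3506·0.009092 − 0.007684·511.5) / 0.001408 = 0.664282/0.001408 ≈ 471.8.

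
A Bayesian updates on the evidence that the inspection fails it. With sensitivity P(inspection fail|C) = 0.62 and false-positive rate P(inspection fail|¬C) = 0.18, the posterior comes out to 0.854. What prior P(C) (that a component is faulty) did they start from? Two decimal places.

In odds form, posterior odds = prior odds × likelihood ratio, so prior odds = posterior odds ÷ LR.
Posterior odds = 0.854/(1−0.854) = 5.8493. LR = 0.62/0.18 = 3.4444.
Prior odds = 5.8493/3.4444 = 1.6982, so P(C) = 1.6982/(1+1.6982) ≈ 0.63.

P(C) = 0.63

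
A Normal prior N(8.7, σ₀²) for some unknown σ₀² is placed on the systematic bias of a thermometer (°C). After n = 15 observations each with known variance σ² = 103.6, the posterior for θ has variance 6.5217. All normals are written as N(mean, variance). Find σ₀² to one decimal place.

Posterior precision equals prior precision plus data precision: 1/σ_n² = 1/σ₀² + n/σ².
So 1/σ₀² = 1/6.5217 − 15/103.6 = 0.153334 − 0.144788 = 0.008546.
Hence σ₀² = 1/0.008546 ≈ 117.0.

σ₀² = 117.0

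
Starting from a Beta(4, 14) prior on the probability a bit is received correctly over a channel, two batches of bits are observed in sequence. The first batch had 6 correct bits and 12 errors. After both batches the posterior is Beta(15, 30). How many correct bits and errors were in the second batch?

Sequential conjugate updates are equivalent to a single update on the pooled data, so total successes = posterior α − prior α and total failures = posterior β − prior β.
Total across both batches: 15−4=11 correct bits, 30−14=16 errors.
Subtract the first batch: 11−6=5 correct bits and 16−12=4 errors.

5 correct bits and 4 errors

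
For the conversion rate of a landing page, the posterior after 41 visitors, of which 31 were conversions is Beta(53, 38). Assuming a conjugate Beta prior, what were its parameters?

A Beta(α, β) prior with s successes and f failures in binomial data gives a Beta(α+s, β+f) posterior.
Subtract the data counts: 53−31=22, 38−10=28.

Beta(22, 28)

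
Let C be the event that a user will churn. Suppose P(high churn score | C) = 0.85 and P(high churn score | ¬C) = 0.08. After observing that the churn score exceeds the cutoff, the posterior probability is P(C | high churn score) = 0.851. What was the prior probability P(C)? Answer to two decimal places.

In odds form, posterior odds = prior odds × likelihood ratio, so prior odds = posterior odds ÷ LR.
Posterior odds = 0.851/(1−0.851) = 5.7114. LR = 0.85/0.08 = 10.6250.
Prior odds = 5.7114/10.6250 = 0.5375, so P(C) = 0.5375/(1+0.5375) ≈ 0.35.

P(C) = 0.35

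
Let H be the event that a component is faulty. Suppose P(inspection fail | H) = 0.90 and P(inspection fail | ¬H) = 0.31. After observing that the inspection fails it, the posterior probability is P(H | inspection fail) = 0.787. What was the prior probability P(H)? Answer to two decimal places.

P(H) = 0.56

In odds form, posterior odds = prior odds × likelihood ratio, so prior odds = posterior odds ÷ LR.
Posterior odds = 0.787/(1−0.787) = 3.6948. LR = 0.90/0.31 = 2.9032.
Prior odds = 3.6948/2.9032 = 1.2727, so P(H) = 1.2727/(1+1.2727) ≈ 0.56.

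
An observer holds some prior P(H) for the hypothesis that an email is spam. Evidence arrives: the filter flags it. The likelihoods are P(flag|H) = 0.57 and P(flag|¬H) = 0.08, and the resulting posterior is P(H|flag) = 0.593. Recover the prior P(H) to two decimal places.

P(H) = 0.17

Bayes' rule in odds form gives O(H|E) = O(H)·[P(E|H)/P(E|¬H)], hence O(H) = O(H|E)/LR.
Posterior odds = 0.593/(1−0.593) = 1.4570. LR = 0.57/0.08 = 7.1250.
Prior odds = 1.4570/7.1250 = 0.2045, so P(H) = 0.2045/(1+0.2045) ≈ 0.17.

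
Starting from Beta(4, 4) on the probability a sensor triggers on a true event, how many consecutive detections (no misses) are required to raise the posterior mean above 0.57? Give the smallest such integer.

k = 2

After k detections and 0 misses the posterior is Beta(4+k, 4), with mean (4+k)/(4+4+k).
Set (4+k)/(8+k) > 0.57 and solve: k > (0.57·8 − 4)/(1 − 0.57) = 1.302.
The smallest integer exceeding 1.302 is 2.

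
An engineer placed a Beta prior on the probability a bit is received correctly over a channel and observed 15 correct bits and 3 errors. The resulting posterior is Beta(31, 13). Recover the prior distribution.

Beta(16, 10)

Beta is conjugate to the binomial likelihood: posterior = Beta(α+s, β+f).
So α = 31 − 15 = 16 and β = 13 − 3 = 10.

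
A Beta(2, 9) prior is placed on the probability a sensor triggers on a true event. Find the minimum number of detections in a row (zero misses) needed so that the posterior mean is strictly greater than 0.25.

After k detections and 0 misses the posterior is Beta(2+k, 9), with mean (2+k)/(2+9+k).
Set (2+k)/(11+k) > 0.25 and solve: k > (0.25·11 − 2)/(1 − 0.25) = 1.000.
The smallest integer exceeding 1.000 is 2, and checking k=2: (4)/(13) = 0.3077 > 0.25.

k = 2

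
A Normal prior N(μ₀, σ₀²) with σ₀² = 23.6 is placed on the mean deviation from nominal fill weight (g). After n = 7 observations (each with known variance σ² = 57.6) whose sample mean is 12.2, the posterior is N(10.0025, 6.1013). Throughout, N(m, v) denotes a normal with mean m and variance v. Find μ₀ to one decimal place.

μ₀ = 3.7

The posterior mean is a precision-weighted average: μ_n = (τ₀μ₀ + τ_data·x̄)/(τ₀+τ_data), with τ₀=1/σ₀² and τ_data=n/σ².
Here τ₀ = 1/23.6 = 0.042373 and τ_data = 7/57.6 = 0.121528, so τ_n = 0.163901.
Rearranging for μ₀: μ₀ = (μ_n·τ_n − τ_data·x̄)/τ₀ = (10.0025·0.163901 − 0.121528·12.2) / 0.042373 = 0.156778/0.042373 ≈ 3.7.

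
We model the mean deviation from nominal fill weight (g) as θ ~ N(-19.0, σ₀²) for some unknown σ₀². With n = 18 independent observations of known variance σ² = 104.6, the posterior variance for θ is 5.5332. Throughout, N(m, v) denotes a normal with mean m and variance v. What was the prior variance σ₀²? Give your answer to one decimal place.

For the Normal–Normal model with known σ², precisions add: τ_n = τ₀ + n/σ².
So 1/σ₀² = 1/5.5332 − 18/104.6 = 0.180727 − 0.172084 = 0.008643.
Hence σ₀² = 1/0.008643 ≈ 115.7.

σ₀² = 115.7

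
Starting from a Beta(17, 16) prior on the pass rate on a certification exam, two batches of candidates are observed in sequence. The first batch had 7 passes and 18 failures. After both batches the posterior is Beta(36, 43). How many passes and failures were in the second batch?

12 passes and 9 failures

Because Beta–binomial updating is additive in the counts, the combined data contributed (α_post−α_prior, β_post−β_prior) successes and failures.
Total across both batches: 36−17=19 passes, 43−16=27 failures.
Subtract the first batch: 19−7=12 passes and 27−18=9 failures.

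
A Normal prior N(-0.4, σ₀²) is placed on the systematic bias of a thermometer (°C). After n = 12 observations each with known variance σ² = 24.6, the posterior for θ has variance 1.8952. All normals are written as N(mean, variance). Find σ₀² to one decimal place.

Posterior precision equals prior precision plus data precision: 1/σ_n² = 1/σ₀² + n/σ².
So 1/σ₀² = 1/1.8952 − 12/24.6 = 0.527649 − 0.487805 = 0.039844.
Hence σ₀² = 1/0.039844 ≈ 25.1.

σ₀² = 25.1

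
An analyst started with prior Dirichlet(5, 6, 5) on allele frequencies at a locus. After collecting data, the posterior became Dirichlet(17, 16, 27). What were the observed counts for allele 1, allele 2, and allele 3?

counts (12, 10, 22)

For a Dirichlet(α) prior with multinomial counts c, the posterior is Dirichlet(α + c) componentwise.
Counts are posterior − prior componentwise: 17−5=12, 16−6=10, 27−5=22.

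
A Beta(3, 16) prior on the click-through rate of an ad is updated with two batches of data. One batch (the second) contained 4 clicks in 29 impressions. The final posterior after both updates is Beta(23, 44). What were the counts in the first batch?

Sequential conjugate updates are equivalent to a single update on the pooled data, so total successes = posterior α − prior α and total failures = posterior β − prior β.
Total across both batches: 23−3=20 clicks, 44−16=28 non-clicks.
Subtract the second batch: 20−4=16 clicks and 28−25=3 non-clicks.

16 clicks and 3 non-clicks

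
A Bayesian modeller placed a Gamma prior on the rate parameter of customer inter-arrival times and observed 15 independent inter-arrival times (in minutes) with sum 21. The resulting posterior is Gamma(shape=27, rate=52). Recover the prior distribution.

Gamma–exponential conjugacy: posterior shape = α + n, posterior rate = β + Σtᵢ.
So α = 27 − 15 = 12 and β = 52 − 21 = 31.

Gamma(shape=12, rate=31)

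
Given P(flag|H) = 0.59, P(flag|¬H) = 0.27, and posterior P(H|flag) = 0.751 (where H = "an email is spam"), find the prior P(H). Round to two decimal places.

P(H) = 0.58

Bayes' rule in odds form gives O(H|E) = O(H)·[P(E|H)/P(E|¬H)], hence O(H) = O(H|E)/LR.
Posterior odds = 0.751/(1−0.751) = 3.0161. LR = 0.59/0.27 = 2.1852.
Prior odds = 3.0161/2.1852 = 1.3802, so P(H) = 1.3802/(1+1.3802) ≈ 0.58.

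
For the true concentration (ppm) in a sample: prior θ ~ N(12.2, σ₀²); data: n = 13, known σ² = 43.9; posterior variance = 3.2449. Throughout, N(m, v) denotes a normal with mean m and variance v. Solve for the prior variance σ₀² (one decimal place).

For the Normal–Normal model with known σ², precisions add: τ_n = τ₀ + n/σ².
So 1/σ₀² = 1/3.2449 − 13/43.9 = 0.308176 − 0.296128 = 0.012048.
Hence σ₀² = 1/0.012048 ≈ 83.0.

σ₀² = 83.0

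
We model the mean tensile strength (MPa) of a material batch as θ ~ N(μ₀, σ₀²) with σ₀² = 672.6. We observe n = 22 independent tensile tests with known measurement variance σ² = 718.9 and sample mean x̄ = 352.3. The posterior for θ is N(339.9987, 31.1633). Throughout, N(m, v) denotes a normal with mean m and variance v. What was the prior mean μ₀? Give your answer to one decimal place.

μ₀ = 86.8

The posterior mean is a precision-weighted average: μ_n = (τ₀μ₀ + τ_data·x̄)/(τ₀+τ_data), with τ₀=1/σ₀² and τ_data=n/σ².
Here τ₀ = 1/672.6 = 0.001487 and τ_data = 22/718.9 = 0.030602, so τ_n = 0.032089.
Rearranging for μ₀: μ₀ = (μ_n·τ_n − τ_data·x̄)/τ₀ = (339.9987·0.032089 − 0.030602·352.3) / 0.001487 = 0.129134/0.001487 ≈ 86.8.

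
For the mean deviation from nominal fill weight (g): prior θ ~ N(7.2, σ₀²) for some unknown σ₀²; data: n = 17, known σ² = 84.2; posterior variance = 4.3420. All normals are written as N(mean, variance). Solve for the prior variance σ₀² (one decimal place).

σ₀² = 35.2

Posterior precision equals prior precision plus data precision: 1/σ_n² = 1/σ₀² + n/σ².
So 1/σ₀² = 1/4.3420 − 17/84.2 = 0.230309 − 0.201900 = 0.028409.
Hence σ₀² = 1/0.028409 ≈ 35.2.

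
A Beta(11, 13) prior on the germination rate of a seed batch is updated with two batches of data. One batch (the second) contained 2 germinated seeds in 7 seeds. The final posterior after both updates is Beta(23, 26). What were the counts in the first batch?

10 germinated seeds and 8 non-germinating seeds

Sequential conjugate updates are equivalent to a single update on the pooled data, so total successes = posterior α − prior α and total failures = posterior β − prior β.
Total across both batches: 23−11=12 germinated seeds, 26−13=13 non-germinating seeds.
Subtract the second batch: 12−2=10 germinated seeds and 13−5=8 non-germinating seeds.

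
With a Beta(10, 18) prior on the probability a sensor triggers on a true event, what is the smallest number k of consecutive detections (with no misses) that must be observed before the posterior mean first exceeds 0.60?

After k detections and 0 misses the posterior is Beta(10+k, 18), with mean (10+k)/(10+18+k).
Set (10+k)/(28+k) > 0.60 and solve: k > (0.60·28 − 10)/(1 − 0.60) = 17.000.
The smallest integer exceeding 17.000 is 18.

k = 18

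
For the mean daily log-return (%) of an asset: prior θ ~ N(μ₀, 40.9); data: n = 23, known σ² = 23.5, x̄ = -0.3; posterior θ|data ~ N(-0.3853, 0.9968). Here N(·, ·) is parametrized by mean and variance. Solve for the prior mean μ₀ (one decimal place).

μ₀ = -3.8

The posterior mean is a precision-weighted average: μ_n = (τ₀μ₀ + τ_data·x̄)/(τ₀+τ_data), with τ₀=1/σ₀² and τ_data=n/σ².
Here τ₀ = 1/40.9 = 0.024450 and τ_data = 23/23.5 = 0.978723, so τ_n = 1.003173.
Rearranging for μ₀: μ₀ = (μ_n·τ_n − τ_data·x̄)/τ₀ = (-0.3853·1.003173 − 0.978723·-0.3) / 0.024450 = -0.092906/0.024450 ≈ -3.8.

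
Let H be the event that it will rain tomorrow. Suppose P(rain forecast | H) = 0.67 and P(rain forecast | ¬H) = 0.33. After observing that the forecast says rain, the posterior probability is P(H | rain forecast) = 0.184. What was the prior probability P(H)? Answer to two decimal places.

P(H) = 0.10

Bayes' rule in odds form gives O(H|E) = O(H)·[P(E|H)/P(E|¬H)], hence O(H) = O(H|E)/LR.
Posterior odds = 0.184/(1−0.184) = 0.2255. LR = 0.67/0.33 = 2.0303.
Prior odds = 0.2255/2.0303 = 0.1111, so P(H) = 0.1111/(1+0.1111) ≈ 0.10.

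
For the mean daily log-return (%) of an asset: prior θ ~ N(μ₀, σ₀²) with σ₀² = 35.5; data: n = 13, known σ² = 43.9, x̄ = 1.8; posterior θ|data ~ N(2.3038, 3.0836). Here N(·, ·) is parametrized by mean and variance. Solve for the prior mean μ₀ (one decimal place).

The posterior mean is a precision-weighted average: μ_n = (τ₀μ₀ + τ_data·x̄)/(τ₀+τ_data), with τ₀=1/σ₀² and τ_data=n/σ².
Here τ₀ = 1/35.5 = 0.028169 and τ_data = 13/43.9 = 0.296128, so τ_n = 0.324297.
Rearranging for μ₀: μ₀ = (μ_n·τ_n − τ_data·x̄)/τ₀ = (2.3038·0.324297 − 0.296128·1.8) / 0.028169 = 0.214085/0.028169 ≈ 7.6.

μ₀ = 7.6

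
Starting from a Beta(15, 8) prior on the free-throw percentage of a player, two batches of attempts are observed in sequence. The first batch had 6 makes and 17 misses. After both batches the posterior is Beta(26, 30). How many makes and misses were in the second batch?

Because Beta–binomial updating is additive in the counts, the combined data contributed (α_post−α_prior, β_post−β_prior) successes and failures.
Total across both batches: 26−15=11 makes, 30−8=22 misses.
Subtract the first batch: 11−6=5 makes and 22−17=5 misses.

5 makes and 5 misses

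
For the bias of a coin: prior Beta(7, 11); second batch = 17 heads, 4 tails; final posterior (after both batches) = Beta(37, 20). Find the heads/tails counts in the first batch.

Sequential conjugate updates are equivalent to a single update on the pooled data, so total successes = posterior α − prior α and total failures = posterior β − prior β.
Total across both batches: 37−7=30 heads, 20−11=9 tails.
Subtract the second batch: 30−17=13 heads and 9−4=5 tails.

13 heads and 5 tails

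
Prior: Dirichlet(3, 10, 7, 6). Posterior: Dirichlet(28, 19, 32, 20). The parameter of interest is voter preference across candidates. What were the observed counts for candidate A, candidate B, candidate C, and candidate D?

For a Dirichlet(α) prior with multinomial counts c, the posterior is Dirichlet(α + c) componentwise.
Counts are posterior − prior componentwise: 28−3=25, 19−10=9, 32−7=25, 20−6=14.

counts (25, 9, 25, 14)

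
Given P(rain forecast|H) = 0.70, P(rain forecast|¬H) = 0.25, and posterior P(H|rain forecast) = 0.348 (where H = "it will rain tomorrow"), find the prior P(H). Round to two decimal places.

In odds form, posterior odds = prior odds × likelihood ratio, so prior odds = posterior odds ÷ LR.
Posterior odds = 0.348/(1−0.348) = 0.5337. LR = 0.70/0.25 = 2.8000.
Prior odds = 0.5337/2.8000 = 0.1906, so P(H) = 0.1906/(1+0.1906) ≈ 0.16.

P(H) = 0.16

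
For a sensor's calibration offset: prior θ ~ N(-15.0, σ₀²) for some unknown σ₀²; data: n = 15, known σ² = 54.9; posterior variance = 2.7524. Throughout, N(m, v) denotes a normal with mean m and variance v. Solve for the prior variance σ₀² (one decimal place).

For the Normal–Normal model with known σ², precisions add: τ_n = τ₀ + n/σ².
So 1/σ₀² = 1/2.7524 − 15/54.9 = 0.363319 − 0.273224 = 0.090095.
Hence σ₀² = 1/0.090095 ≈ 11.1.

σ₀² = 11.1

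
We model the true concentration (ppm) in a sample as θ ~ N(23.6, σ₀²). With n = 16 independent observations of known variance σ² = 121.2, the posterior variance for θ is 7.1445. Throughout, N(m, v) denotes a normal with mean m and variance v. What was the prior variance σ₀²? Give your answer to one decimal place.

For the Normal–Normal model with known σ², precisions add: τ_n = τ₀ + n/σ².
So 1/σ₀² = 1/7.1445 − 16/121.2 = 0.139968 − 0.132013 = 0.007955.
Hence σ₀² = 1/0.007955 ≈ 125.7.

σ₀² = 125.7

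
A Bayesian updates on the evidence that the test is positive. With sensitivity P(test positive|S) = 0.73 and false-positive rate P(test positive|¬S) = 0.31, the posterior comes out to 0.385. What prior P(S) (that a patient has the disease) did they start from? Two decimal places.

In odds form, posterior odds = prior odds × likelihood ratio, so prior odds = posterior odds ÷ LR.
Posterior odds = 0.385/(1−0.385) = 0.6260. LR = 0.73/0.31 = 2.3548.
Prior odds = 0.6260/2.3548 = 0.2658, so P(S) = 0.2658/(1+0.2658) ≈ 0.21.

P(S) = 0.21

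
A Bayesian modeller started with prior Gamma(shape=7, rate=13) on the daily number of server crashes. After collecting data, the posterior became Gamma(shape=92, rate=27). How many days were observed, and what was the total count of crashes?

n = 14 days with total 85 crashes

A Gamma(α, β) prior (rate parametrization) on a Poisson rate with n observations summing to S gives posterior Gamma(α+S, β+n).
Matching: Σxᵢ = 92 − 7 = 85 and n = 27 − 13 = 14.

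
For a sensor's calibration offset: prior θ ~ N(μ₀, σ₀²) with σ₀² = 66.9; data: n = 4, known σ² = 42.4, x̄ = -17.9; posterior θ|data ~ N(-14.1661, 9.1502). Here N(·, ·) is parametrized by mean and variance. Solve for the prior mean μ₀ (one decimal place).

μ₀ = 9.4

With known observation variance, the Normal–Normal posterior has precision τ_n = τ₀ + n/σ² and mean μ_n = (τ₀μ₀ + (n/σ²)x̄)/τ_n.
Here τ₀ = 1/66.9 = 0.014948 and τ_data = 4/42.4 = 0.094340, so τ_n = 0.109288.
Rearranging for μ₀: μ₀ = (μ_n·τ_n − τ_data·x̄)/τ₀ = (-14.1661·0.109288 − 0.094340·-17.9) / 0.014948 = 0.140501/0.014948 ≈ 9.4.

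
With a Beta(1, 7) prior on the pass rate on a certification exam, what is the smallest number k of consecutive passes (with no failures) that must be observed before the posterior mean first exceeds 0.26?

After k passes and 0 failures the posterior is Beta(1+k, 7), with mean (1+k)/(1+7+k).
Set (1+k)/(8+k) > 0.26 and solve: k > (0.26·8 − 1)/(1 − 0.26) = 1.459.
The smallest integer exceeding 1.459 is 2.

k = 2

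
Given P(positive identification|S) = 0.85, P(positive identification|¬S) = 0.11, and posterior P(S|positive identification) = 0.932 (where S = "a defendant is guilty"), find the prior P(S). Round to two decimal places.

P(S) = 0.64

In odds form, posterior odds = prior odds × likelihood ratio, so prior odds = posterior odds ÷ LR.
Posterior odds = 0.932/(1−0.932) = 13.7059. LR = 0.85/0.11 = 7.7273.
Prior odds = 13.7059/7.7273 = 1.7737, so P(S) = 1.7737/(1+1.7737) ≈ 0.64.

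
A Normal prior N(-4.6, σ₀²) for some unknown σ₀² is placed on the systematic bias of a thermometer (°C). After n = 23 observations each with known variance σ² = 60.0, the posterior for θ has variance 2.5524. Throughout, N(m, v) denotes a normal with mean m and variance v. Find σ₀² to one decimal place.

For the Normal–Normal model with known σ², precisions add: τ_n = τ₀ + n/σ².
So 1/σ₀² = 1/2.5524 − 23/60.0 = 0.391788 − 0.383333 = 0.008455.
Hence σ₀² = 1/0.008455 ≈ 118.3.

σ₀² = 118.3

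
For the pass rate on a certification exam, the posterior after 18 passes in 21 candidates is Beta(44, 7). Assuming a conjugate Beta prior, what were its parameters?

Beta(26, 4)

Under Beta–binomial conjugacy the posterior parameters are (α+s, β+f).
So α = 44 − 18 = 26 and β = 7 − 3 = 4.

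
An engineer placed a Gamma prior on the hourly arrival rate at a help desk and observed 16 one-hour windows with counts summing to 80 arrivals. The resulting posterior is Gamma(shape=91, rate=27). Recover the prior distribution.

Gamma(shape=11, rate=11)

Gamma–Poisson conjugacy: posterior shape = α + Σxᵢ, posterior rate = β + n.
So α = 91 − 80 = 11 and β = 27 − 16 = 11.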